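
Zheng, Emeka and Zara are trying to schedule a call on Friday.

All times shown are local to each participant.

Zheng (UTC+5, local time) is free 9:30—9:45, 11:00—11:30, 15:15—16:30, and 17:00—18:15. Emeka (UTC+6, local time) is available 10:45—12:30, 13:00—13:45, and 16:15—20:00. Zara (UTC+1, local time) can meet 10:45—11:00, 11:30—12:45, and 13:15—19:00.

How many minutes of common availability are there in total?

120 minutes

Zheng → UTC: 04:30–04:45, 06:00–06:30, 10:15–11:30, 12:00–13:15.
Emeka → UTC: 04:45–06:30, 07:00–07:45, 10:15–14:00.
Zara → UTC: 09:45–10:00, 10:30–11:45, 12:15–18:00.
Zheng ∩ Emeka: 06:00–06:30, 10:15–11:30, 12:00–13:15.
Zheng ∩ Emeka ∩ Zara: 10:30–11:30, 12:15–13:15.
Total common minutes: 60 + 60 = 120.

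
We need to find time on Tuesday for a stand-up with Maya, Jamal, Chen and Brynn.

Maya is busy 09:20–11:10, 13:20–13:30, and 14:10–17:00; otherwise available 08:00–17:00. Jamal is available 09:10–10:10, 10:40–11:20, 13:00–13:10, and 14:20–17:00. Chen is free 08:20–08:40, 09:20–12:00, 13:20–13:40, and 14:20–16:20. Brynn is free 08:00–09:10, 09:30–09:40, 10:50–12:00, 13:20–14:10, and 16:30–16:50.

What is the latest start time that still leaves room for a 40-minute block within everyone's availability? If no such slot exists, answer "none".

none

Maya free within 08:00–17:00: 08:00–09:20, 11:10–13:20, 13:30–14:10.
Maya ∩ Jamal: 09:10–09:20, 11:10–11:20, 13:00–13:10.
Maya ∩ Jamal ∩ Chen: 11:10–11:20.
Maya ∩ Jamal ∩ Chen ∩ Brynn: 11:10–11:20.
Windows ≥ 40 min: (none).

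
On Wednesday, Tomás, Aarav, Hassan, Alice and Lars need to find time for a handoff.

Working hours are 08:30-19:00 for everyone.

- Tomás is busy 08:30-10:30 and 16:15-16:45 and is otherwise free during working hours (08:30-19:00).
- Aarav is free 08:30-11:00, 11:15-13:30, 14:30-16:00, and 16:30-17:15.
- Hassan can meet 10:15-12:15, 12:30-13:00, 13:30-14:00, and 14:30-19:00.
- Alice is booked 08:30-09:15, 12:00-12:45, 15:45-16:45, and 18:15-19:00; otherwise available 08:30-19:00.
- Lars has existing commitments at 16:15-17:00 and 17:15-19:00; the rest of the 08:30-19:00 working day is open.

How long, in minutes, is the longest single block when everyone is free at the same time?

Tomás free within 08:30–19:00: 10:30–16:15, 16:45–19:00.
Alice free within 08:30–19:00: 09:15–12:00, 12:45–15:45, 16:45–18:15.
Lars free within 08:30–19:00: 08:30–16:15, 17:00–17:15.
Tomás ∩ Aarav: 10:30–11:00, 11:15–13:30, 14:30–16:00, 16:45–17:15.
Tomás ∩ Aarav ∩ Hassan: 10:30–11:00, 11:15–12:15, 12:30–13:00, 14:30–16:00, 16:45–17:15.
Tomás ∩ Aarav ∩ Hassan ∩ Alice: 10:30–11:00, 11:15–12:00, 12:45–13:00, 14:30–15:45, 16:45–17:15.
Tomás ∩ Aarav ∩ Hassan ∩ Alice ∩ Lars: 10:30–11:00, 11:15–12:00, 12:45–13:00, 14:30–15:45, 17:00–17:15.
Common window lengths: 30, 45, 15, 75, 15 min; longest is 75.

75 minutes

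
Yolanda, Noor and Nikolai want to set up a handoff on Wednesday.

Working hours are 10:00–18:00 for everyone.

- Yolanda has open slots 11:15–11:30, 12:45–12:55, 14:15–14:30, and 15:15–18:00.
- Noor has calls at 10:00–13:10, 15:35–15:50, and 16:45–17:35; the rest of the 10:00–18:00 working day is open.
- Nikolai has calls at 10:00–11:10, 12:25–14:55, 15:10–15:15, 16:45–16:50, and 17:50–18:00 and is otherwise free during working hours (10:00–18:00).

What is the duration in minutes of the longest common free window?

55 minutes

Noor free within 10:00–18:00: 13:10–15:35, 15:50–16:45, 17:35–18:00.
Nikolai free within 10:00–18:00: 11:10–12:25, 14:55–15:10, 15:15–16:45, 16:50–17:50.
Yolanda ∩ Noor: 14:15–14:30, 15:15–15:35, 15:50–16:45, 17:35–18:00.
Yolanda ∩ Noor ∩ Nikolai: 15:15–15:35, 15:50–16:45, 17:35–17:50.
Common window lengths: 20, 55, 15 min; longest is 55.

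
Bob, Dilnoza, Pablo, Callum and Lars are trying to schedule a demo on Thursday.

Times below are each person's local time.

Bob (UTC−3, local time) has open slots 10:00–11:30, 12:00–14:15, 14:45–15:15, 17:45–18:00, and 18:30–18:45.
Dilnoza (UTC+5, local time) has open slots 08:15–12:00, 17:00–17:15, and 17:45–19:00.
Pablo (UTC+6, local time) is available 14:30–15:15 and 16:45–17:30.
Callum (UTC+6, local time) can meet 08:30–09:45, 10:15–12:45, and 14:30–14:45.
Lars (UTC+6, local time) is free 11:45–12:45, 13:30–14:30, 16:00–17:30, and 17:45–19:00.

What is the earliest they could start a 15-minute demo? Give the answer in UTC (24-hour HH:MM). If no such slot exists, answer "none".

Bob → UTC: 13:00–14:30, 15:00–17:15, 17:45–18:15, 20:45–21:00, 21:30–21:45.
Dilnoza → UTC: 03:15–07:00, 12:00–12:15, 12:45–14:00.
Pablo → UTC: 08:30–09:15, 10:45–11:30.
Callum → UTC: 02:30–03:45, 04:15–06:45, 08:30–08:45.
Lars → UTC: 05:45–06:45, 07:30–08:30, 10:00–11:30, 11:45–13:00.
Bob ∩ Dilnoza: 13:00–14:00.
Bob ∩ Dilnoza ∩ Pablo: (none).
Bob ∩ Dilnoza ∩ Pablo ∩ Callum: (none).
Bob ∩ Dilnoza ∩ Pablo ∩ Callum ∩ Lars: (none).
Windows ≥ 15 min: (none).

none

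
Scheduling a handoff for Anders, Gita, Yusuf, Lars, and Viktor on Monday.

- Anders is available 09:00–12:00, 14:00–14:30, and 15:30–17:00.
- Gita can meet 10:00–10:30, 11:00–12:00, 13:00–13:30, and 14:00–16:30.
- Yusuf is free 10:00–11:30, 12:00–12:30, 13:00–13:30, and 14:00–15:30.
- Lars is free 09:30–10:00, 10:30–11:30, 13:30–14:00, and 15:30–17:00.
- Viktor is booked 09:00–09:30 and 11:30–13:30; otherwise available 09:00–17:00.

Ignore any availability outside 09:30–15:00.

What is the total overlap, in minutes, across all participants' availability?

Viktor free within 09:00–17:00: 09:30–11:30, 13:30–17:00.
Anders ∩ Gita: 10:00–10:30, 11:00–12:00, 14:00–14:30, 15:30–16:30.
Anders ∩ Gita ∩ Yusuf: 10:00–10:30, 11:00–11:30, 14:00–14:30.
Anders ∩ Gita ∩ Yusuf ∩ Lars: 11:00–11:30.
Anders ∩ Gita ∩ Yusuf ∩ Lars ∩ Viktor: 11:00–11:30.
Restricted to 09:30–15:00: 11:00–11:30.
Total common minutes: 30.

30 minutes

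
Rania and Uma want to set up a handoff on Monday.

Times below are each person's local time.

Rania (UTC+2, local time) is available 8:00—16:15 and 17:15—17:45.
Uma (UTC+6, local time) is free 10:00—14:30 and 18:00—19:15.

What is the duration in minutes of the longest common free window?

150 minutes

Rania → UTC: 06:00–14:15, 15:15–15:45.
Uma → UTC: 04:00–08:30, 12:00–13:15.
Rania ∩ Uma: 06:00–08:30, 12:00–13:15.
Common window lengths: 150, 75 min; longest is 150.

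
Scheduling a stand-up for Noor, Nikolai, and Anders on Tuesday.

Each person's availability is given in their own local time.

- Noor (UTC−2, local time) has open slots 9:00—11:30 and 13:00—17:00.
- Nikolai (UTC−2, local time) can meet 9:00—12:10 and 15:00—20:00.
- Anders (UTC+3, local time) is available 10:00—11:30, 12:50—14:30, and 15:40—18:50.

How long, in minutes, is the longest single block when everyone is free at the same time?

Noor → UTC: 11:00–13:30, 15:00–19:00.
Nikolai → UTC: 11:00–14:10, 17:00–22:00.
Anders → UTC: 07:00–08:30, 09:50–11:30, 12:40–15:50.
Noor ∩ Nikolai: 11:00–13:30, 17:00–19:00.
Noor ∩ Nikolai ∩ Anders: 11:00–11:30, 12:40–13:30.
Common window lengths: 30, 50 min; longest is 50.

50 minutes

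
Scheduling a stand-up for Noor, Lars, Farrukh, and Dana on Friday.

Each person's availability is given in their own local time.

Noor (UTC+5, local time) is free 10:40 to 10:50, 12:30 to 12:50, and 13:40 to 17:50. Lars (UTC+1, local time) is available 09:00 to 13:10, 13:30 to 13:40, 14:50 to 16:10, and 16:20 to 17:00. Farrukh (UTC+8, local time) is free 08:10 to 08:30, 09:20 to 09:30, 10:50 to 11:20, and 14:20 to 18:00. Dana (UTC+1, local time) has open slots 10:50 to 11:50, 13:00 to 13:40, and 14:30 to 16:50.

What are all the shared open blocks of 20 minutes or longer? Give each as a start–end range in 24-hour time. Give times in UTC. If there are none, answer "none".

none

Noor → UTC: 05:40–05:50, 07:30–07:50, 08:40–12:50.
Lars → UTC: 08:00–12:10, 12:30–12:40, 13:50–15:10, 15:20–16:00.
Farrukh → UTC: 00:10–00:30, 01:20–01:30, 02:50–03:20, 06:20–10:00.
Dana → UTC: 09:50–10:50, 12:00–12:40, 13:30–15:50.
Noor ∩ Lars: 08:40–12:10, 12:30–12:40.
Noor ∩ Lars ∩ Farrukh: 08:40–10:00.
Noor ∩ Lars ∩ Farrukh ∩ Dana: 09:50–10:00.
Windows ≥ 20 min: (none).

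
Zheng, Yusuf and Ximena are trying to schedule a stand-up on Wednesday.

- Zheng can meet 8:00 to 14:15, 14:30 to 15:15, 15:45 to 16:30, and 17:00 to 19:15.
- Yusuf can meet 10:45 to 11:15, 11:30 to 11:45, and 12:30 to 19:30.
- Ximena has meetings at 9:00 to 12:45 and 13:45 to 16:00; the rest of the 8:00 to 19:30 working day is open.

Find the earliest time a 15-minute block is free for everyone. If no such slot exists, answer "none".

12:45

Ximena free within 08:00–19:30: 08:00–09:00, 12:45–13:45, 16:00–19:30.
Zheng ∩ Yusuf: 10:45–11:15, 11:30–11:45, 12:30–14:15, 14:30–15:15, 15:45–16:30, 17:00–19:15.
Zheng ∩ Yusuf ∩ Ximena: 12:45–13:45, 16:00–16:30, 17:00–19:15.
Windows ≥ 15 min: 12:45–13:45, 16:00–16:30, 17:00–19:15.
Earliest such window starts at 12:45.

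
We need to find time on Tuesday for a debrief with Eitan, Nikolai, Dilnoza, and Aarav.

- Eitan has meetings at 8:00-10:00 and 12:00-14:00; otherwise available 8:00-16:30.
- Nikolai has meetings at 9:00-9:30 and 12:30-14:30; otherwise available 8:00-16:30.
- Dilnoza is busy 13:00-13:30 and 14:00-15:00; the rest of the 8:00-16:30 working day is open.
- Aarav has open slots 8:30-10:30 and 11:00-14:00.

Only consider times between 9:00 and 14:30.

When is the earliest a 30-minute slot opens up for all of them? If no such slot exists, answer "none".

10:00

Eitan free within 08:00–16:30: 10:00–12:00, 14:00–16:30.
Nikolai free within 08:00–16:30: 08:00–09:00, 09:30–12:30, 14:30–16:30.
Dilnoza free within 08:00–16:30: 08:00–13:00, 13:30–14:00, 15:00–16:30.
Eitan ∩ Nikolai: 10:00–12:00, 14:30–16:30.
Eitan ∩ Nikolai ∩ Dilnoza: 10:00–12:00, 15:00–16:30.
Eitan ∩ Nikolai ∩ Dilnoza ∩ Aarav: 10:00–10:30, 11:00–12:00.
Restricted to 09:00–14:30: 10:00–10:30, 11:00–12:00.
Windows ≥ 30 min: 10:00–10:30, 11:00–12:00.
Earliest such window starts at 10:00.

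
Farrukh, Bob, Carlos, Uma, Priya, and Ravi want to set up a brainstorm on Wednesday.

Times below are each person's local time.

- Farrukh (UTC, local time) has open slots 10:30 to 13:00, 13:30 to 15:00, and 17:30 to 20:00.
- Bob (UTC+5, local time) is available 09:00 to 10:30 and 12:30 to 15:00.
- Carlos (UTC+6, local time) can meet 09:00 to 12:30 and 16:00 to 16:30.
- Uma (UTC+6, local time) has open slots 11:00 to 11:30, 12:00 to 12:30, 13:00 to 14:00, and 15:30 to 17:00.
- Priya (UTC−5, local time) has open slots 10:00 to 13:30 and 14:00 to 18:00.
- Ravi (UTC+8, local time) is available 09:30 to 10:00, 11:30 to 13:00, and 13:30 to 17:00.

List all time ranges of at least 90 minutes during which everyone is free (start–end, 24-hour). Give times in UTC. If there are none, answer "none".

none

Farrukh → UTC: 10:30–13:00, 13:30–15:00, 17:30–20:00.
Bob → UTC: 04:00–05:30, 07:30–10:00.
Carlos → UTC: 03:00–06:30, 10:00–10:30.
Uma → UTC: 05:00–05:30, 06:00–06:30, 07:00–08:00, 09:30–11:00.
Priya → UTC: 15:00–18:30, 19:00–23:00.
Ravi → UTC: 01:30–02:00, 03:30–05:00, 05:30–09:00.
Farrukh ∩ Bob: (none).
Farrukh ∩ Bob ∩ Carlos: (none).
Farrukh ∩ Bob ∩ Carlos ∩ Uma: (none).
Farrukh ∩ Bob ∩ Carlos ∩ Uma ∩ Priya: (none).
Farrukh ∩ Bob ∩ Carlos ∩ Uma ∩ Priya ∩ Ravi: (none).
Windows ≥ 90 min: (none).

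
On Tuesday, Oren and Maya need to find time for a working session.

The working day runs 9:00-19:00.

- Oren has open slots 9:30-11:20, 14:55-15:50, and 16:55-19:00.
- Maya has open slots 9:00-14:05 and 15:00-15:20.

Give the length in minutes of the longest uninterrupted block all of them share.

Oren ∩ Maya: 09:30–11:20, 15:00–15:20.
Common window lengths: 110, 20 min; longest is 110.

110 minutes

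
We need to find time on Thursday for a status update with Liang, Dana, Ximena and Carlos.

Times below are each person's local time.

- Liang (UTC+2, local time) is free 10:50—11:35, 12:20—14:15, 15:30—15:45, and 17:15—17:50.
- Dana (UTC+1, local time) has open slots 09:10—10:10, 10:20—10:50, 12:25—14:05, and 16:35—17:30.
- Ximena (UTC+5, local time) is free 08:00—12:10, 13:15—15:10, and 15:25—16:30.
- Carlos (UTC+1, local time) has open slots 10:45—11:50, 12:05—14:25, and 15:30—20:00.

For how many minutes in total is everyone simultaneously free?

5 minutes

Liang → UTC: 08:50–09:35, 10:20–12:15, 13:30–13:45, 15:15–15:50.
Dana → UTC: 08:10–09:10, 09:20–09:50, 11:25–13:05, 15:35–16:30.
Ximena → UTC: 03:00–07:10, 08:15–10:10, 10:25–11:30.
Carlos → UTC: 09:45–10:50, 11:05–13:25, 14:30–19:00.
Liang ∩ Dana: 08:50–09:10, 09:20–09:35, 11:25–12:15, 15:35–15:50.
Liang ∩ Dana ∩ Ximena: 08:50–09:10, 09:20–09:35, 11:25–11:30.
Liang ∩ Dana ∩ Ximena ∩ Carlos: 11:25–11:30.
Total common minutes: 5.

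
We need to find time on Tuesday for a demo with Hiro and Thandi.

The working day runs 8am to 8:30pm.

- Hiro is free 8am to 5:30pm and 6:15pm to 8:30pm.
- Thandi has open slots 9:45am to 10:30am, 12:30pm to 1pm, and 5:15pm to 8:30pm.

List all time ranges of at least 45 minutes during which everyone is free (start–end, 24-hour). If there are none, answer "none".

09:45–10:30, 18:15–20:30

Hiro ∩ Thandi: 09:45–10:30, 12:30–13:00, 17:15–17:30, 18:15–20:30.
Windows ≥ 45 min: 09:45–10:30, 18:15–20:30.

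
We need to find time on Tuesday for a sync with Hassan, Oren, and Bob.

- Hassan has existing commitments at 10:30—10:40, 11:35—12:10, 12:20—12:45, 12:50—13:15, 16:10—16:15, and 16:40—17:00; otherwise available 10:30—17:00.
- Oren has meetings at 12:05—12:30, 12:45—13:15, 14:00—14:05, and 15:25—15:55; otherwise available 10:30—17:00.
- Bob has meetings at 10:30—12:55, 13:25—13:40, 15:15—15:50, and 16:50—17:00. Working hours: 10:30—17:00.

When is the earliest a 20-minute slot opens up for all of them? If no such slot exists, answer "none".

Hassan free within 10:30–17:00: 10:40–11:35, 12:10–12:20, 12:45–12:50, 13:15–16:10, 16:15–16:40.
Oren free within 10:30–17:00: 10:30–12:05, 12:30–12:45, 13:15–14:00, 14:05–15:25, 15:55–17:00.
Bob free within 10:30–17:00: 12:55–13:25, 13:40–15:15, 15:50–16:50.
Hassan ∩ Oren: 10:40–11:35, 13:15–14:00, 14:05–15:25, 15:55–16:10, 16:15–16:40.
Hassan ∩ Oren ∩ Bob: 13:15–13:25, 13:40–14:00, 14:05–15:15, 15:55–16:10, 16:15–16:40.
Windows ≥ 20 min: 13:40–14:00, 14:05–15:15, 16:15–16:40.
Earliest such window starts at 13:40.

13:40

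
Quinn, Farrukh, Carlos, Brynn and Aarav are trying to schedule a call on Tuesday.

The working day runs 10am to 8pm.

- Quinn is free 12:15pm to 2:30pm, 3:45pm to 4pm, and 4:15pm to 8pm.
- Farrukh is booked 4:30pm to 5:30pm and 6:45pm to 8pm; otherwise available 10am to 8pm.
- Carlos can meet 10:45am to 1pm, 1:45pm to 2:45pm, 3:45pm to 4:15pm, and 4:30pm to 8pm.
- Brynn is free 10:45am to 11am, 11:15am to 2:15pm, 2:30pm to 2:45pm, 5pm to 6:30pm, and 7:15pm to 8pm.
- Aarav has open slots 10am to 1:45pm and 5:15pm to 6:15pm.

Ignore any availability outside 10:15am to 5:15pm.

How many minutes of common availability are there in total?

Farrukh free within 10:00–20:00: 10:00–16:30, 17:30–18:45.
Quinn ∩ Farrukh: 12:15–14:30, 15:45–16:00, 16:15–16:30, 17:30–18:45.
Quinn ∩ Farrukh ∩ Carlos: 12:15–13:00, 13:45–14:30, 15:45–16:00, 17:30–18:45.
Quinn ∩ Farrukh ∩ Carlos ∩ Brynn: 12:15–13:00, 13:45–14:15, 17:30–18:30.
Quinn ∩ Farrukh ∩ Carlos ∩ Brynn ∩ Aarav: 12:15–13:00, 17:30–18:15.
Restricted to 10:15–17:15: 12:15–13:00.
Total common minutes: 45.

45 minutes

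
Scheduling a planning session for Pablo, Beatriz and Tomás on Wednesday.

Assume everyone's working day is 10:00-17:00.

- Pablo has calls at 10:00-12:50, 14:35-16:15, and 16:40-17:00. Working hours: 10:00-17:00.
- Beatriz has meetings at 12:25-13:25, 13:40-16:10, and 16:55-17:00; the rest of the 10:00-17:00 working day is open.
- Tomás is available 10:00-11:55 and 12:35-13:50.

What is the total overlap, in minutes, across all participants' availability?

15 minutes

Pablo free within 10:00–17:00: 12:50–14:35, 16:15–16:40.
Beatriz free within 10:00–17:00: 10:00–12:25, 13:25–13:40, 16:10–16:55.
Pablo ∩ Beatriz: 13:25–13:40, 16:15–16:40.
Pablo ∩ Beatriz ∩ Tomás: 13:25–13:40.
Total common minutes: 15.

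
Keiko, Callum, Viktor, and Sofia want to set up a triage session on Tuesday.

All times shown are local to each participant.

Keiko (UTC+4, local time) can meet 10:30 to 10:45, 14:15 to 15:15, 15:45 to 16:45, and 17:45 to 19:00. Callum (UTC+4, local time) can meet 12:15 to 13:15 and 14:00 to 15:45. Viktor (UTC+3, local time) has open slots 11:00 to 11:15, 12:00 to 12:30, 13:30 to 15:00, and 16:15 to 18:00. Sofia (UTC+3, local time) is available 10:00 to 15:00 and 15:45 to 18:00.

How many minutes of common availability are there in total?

45 minutes

Keiko → UTC: 06:30–06:45, 10:15–11:15, 11:45–12:45, 13:45–15:00.
Callum → UTC: 08:15–09:15, 10:00–11:45.
Viktor → UTC: 08:00–08:15, 09:00–09:30, 10:30–12:00, 13:15–15:00.
Sofia → UTC: 07:00–12:00, 12:45–15:00.
Keiko ∩ Callum: 10:15–11:15.
Keiko ∩ Callum ∩ Viktor: 10:30–11:15.
Keiko ∩ Callum ∩ Viktor ∩ Sofia: 10:30–11:15.
Total common minutes: 45.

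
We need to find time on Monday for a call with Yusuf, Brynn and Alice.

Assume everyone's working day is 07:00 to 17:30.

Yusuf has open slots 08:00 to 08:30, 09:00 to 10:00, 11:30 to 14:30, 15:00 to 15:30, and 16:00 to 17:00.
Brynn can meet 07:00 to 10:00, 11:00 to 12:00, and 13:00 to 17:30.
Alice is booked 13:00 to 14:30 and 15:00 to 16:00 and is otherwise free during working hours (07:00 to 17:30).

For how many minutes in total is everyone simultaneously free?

Alice free within 07:00–17:30: 07:00–13:00, 14:30–15:00, 16:00–17:30.
Yusuf ∩ Brynn: 08:00–08:30, 09:00–10:00, 11:30–12:00, 13:00–14:30, 15:00–15:30, 16:00–17:00.
Yusuf ∩ Brynn ∩ Alice: 08:00–08:30, 09:00–10:00, 11:30–12:00, 16:00–17:00.
Total common minutes: 30 + 60 + 30 + 60 = 180.

180 minutes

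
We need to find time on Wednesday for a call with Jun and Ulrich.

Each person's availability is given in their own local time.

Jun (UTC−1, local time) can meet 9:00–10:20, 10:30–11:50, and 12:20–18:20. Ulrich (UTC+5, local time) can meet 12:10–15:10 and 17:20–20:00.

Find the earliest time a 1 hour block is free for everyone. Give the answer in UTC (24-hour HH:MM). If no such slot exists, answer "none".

13:20

Jun → UTC: 10:00–11:20, 11:30–12:50, 13:20–19:20.
Ulrich → UTC: 07:10–10:10, 12:20–15:00.
Jun ∩ Ulrich: 10:00–10:10, 12:20–12:50, 13:20–15:00.
Windows ≥ 60 min: 13:20–15:00.
Earliest such window starts at 13:20.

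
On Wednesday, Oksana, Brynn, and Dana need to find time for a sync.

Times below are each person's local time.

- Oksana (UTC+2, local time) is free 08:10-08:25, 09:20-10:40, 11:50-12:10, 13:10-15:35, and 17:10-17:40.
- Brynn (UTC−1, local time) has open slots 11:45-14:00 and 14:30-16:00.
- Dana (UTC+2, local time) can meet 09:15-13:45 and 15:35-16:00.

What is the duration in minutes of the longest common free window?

Oksana → UTC: 06:10–06:25, 07:20–08:40, 09:50–10:10, 11:10–13:35, 15:10–15:40.
Brynn → UTC: 12:45–15:00, 15:30–17:00.
Dana → UTC: 07:15–11:45, 13:35–14:00.
Oksana ∩ Brynn: 12:45–13:35, 15:30–15:40.
Oksana ∩ Brynn ∩ Dana: (none).
No common window.

0 minutes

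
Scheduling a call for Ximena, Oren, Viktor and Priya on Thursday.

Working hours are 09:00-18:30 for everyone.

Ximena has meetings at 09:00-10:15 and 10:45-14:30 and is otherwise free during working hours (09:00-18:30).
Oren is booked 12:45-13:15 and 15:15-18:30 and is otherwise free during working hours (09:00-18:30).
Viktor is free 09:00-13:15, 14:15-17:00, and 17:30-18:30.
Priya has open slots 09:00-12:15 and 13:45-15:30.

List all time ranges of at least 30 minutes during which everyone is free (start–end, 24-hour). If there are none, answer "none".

Ximena free within 09:00–18:30: 10:15–10:45, 14:30–18:30.
Oren free within 09:00–18:30: 09:00–12:45, 13:15–15:15.
Ximena ∩ Oren: 10:15–10:45, 14:30–15:15.
Ximena ∩ Oren ∩ Viktor: 10:15–10:45, 14:30–15:15.
Ximena ∩ Oren ∩ Viktor ∩ Priya: 10:15–10:45, 14:30–15:15.
Windows ≥ 30 min: 10:15–10:45, 14:30–15:15.

10:15–10:45, 14:30–15:15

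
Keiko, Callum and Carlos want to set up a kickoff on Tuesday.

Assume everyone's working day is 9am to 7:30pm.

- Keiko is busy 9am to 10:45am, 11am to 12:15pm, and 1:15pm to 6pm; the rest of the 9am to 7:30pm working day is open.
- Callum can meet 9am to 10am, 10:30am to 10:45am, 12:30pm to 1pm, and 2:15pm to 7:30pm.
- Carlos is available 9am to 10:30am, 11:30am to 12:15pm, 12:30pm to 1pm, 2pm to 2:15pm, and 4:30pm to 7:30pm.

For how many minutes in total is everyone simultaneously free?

120 minutes

Keiko free within 09:00–19:30: 10:45–11:00, 12:15–13:15, 18:00–19:30.
Keiko ∩ Callum: 12:30–13:00, 18:00–19:30.
Keiko ∩ Callum ∩ Carlos: 12:30–13:00, 18:00–19:30.
Total common minutes: 30 + 90 = 120.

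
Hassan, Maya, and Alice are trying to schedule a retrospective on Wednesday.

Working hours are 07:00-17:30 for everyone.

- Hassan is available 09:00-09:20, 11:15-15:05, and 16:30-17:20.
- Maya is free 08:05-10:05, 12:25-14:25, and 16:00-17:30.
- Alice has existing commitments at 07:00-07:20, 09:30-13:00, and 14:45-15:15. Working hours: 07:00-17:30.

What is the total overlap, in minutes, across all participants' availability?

155 minutes

Alice free within 07:00–17:30: 07:20–09:30, 13:00–14:45, 15:15–17:30.
Hassan ∩ Maya: 09:00–09:20, 12:25–14:25, 16:30–17:20.
Hassan ∩ Maya ∩ Alice: 09:00–09:20, 13:00–14:25, 16:30–17:20.
Total common minutes: 20 + 85 + 50 = 155.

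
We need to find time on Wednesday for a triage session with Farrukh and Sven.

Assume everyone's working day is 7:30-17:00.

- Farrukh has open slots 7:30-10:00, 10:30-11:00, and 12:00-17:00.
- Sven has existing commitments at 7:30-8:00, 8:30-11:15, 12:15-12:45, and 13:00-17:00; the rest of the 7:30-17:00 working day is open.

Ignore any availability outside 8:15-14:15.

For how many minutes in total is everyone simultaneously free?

45 minutes

Sven free within 07:30–17:00: 08:00–08:30, 11:15–12:15, 12:45–13:00.
Farrukh ∩ Sven: 08:00–08:30, 12:00–12:15, 12:45–13:00.
Restricted to 08:15–14:15: 08:15–08:30, 12:00–12:15, 12:45–13:00.
Total common minutes: 15 + 15 + 15 = 45.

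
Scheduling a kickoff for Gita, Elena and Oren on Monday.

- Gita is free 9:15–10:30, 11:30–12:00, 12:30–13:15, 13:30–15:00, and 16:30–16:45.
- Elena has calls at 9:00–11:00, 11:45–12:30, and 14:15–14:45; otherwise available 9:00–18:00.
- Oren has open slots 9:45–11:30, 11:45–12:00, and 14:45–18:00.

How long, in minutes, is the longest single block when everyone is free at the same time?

15 minutes

Elena free within 09:00–18:00: 11:00–11:45, 12:30–14:15, 14:45–18:00.
Gita ∩ Elena: 11:30–11:45, 12:30–13:15, 13:30–14:15, 14:45–15:00, 16:30–16:45.
Gita ∩ Elena ∩ Oren: 14:45–15:00, 16:30–16:45.
Common window lengths: 15, 15 min; longest is 15.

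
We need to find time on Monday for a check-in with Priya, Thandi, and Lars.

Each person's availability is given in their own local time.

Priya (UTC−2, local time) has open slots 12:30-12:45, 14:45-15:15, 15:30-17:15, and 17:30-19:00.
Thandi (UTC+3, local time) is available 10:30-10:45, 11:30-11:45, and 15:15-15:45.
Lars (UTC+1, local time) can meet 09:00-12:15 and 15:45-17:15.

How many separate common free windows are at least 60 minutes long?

Priya → UTC: 14:30–14:45, 16:45–17:15, 17:30–19:15, 19:30–21:00.
Thandi → UTC: 07:30–07:45, 08:30–08:45, 12:15–12:45.
Lars → UTC: 08:00–11:15, 14:45–16:15.
Priya ∩ Thandi: (none).
Priya ∩ Thandi ∩ Lars: (none).
Windows ≥ 60 min: (none).
That's 0 windows.

0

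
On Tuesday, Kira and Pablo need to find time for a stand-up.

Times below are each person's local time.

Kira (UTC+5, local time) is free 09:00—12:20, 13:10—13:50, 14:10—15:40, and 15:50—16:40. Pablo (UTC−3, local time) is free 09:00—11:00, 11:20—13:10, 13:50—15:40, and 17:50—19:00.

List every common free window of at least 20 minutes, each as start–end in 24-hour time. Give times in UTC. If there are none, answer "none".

none

Kira → UTC: 04:00–07:20, 08:10–08:50, 09:10–10:40, 10:50–11:40.
Pablo → UTC: 12:00–14:00, 14:20–16:10, 16:50–18:40, 20:50–22:00.
Kira ∩ Pablo: (none).
Windows ≥ 20 min: (none).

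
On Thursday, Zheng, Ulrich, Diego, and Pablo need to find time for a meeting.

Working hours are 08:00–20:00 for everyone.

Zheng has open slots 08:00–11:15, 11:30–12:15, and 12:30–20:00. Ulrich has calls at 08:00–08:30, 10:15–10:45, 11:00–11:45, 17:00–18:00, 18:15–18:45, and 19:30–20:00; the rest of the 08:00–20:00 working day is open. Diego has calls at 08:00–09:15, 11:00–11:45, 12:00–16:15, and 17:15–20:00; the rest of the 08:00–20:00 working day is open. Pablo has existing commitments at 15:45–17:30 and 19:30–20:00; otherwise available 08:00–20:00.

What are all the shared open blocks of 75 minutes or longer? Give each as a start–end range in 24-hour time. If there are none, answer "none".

Ulrich free within 08:00–20:00: 08:30–10:15, 10:45–11:00, 11:45–17:00, 18:00–18:15, 18:45–19:30.
Diego free within 08:00–20:00: 09:15–11:00, 11:45–12:00, 16:15–17:15.
Pablo free within 08:00–20:00: 08:00–15:45, 17:30–19:30.
Zheng ∩ Ulrich: 08:30–10:15, 10:45–11:00, 11:45–12:15, 12:30–17:00, 18:00–18:15, 18:45–19:30.
Zheng ∩ Ulrich ∩ Diego: 09:15–10:15, 10:45–11:00, 11:45–12:00, 16:15–17:00.
Zheng ∩ Ulrich ∩ Diego ∩ Pablo: 09:15–10:15, 10:45–11:00, 11:45–12:00.
Windows ≥ 75 min: (none).

none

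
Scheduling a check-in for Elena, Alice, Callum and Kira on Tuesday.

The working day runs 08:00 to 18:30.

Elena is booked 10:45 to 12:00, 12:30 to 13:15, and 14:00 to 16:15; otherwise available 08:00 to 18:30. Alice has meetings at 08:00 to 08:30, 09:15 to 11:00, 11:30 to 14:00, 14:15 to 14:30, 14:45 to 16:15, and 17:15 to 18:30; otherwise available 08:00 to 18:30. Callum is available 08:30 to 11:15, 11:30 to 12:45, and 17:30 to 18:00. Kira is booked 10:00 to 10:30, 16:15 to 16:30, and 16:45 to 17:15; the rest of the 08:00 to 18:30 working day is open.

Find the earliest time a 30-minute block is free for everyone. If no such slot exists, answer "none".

Elena free within 08:00–18:30: 08:00–10:45, 12:00–12:30, 13:15–14:00, 16:15–18:30.
Alice free within 08:00–18:30: 08:30–09:15, 11:00–11:30, 14:00–14:15, 14:30–14:45, 16:15–17:15.
Kira free within 08:00–18:30: 08:00–10:00, 10:30–16:15, 16:30–16:45, 17:15–18:30.
Elena ∩ Alice: 08:30–09:15, 16:15–17:15.
Elena ∩ Alice ∩ Callum: 08:30–09:15.
Elena ∩ Alice ∩ Callum ∩ Kira: 08:30–09:15.
Windows ≥ 30 min: 08:30–09:15.
Earliest such window starts at 08:30.

08:30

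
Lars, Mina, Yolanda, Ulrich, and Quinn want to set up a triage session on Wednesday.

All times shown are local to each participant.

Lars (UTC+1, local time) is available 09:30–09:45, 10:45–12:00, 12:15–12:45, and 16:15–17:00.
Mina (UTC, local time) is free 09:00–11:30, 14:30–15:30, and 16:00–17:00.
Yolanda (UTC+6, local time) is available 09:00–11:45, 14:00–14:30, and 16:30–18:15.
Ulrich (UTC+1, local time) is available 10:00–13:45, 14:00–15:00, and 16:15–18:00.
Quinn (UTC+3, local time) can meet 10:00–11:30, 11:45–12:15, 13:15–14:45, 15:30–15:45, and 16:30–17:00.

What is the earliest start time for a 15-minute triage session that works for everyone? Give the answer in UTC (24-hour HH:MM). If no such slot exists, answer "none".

Lars → UTC: 08:30–08:45, 09:45–11:00, 11:15–11:45, 15:15–16:00.
Mina → UTC: 09:00–11:30, 14:30–15:30, 16:00–17:00.
Yolanda → UTC: 03:00–05:45, 08:00–08:30, 10:30–12:15.
Ulrich → UTC: 09:00–12:45, 13:00–14:00, 15:15–17:00.
Quinn → UTC: 07:00–08:30, 08:45–09:15, 10:15–11:45, 12:30–12:45, 13:30–14:00.
Lars ∩ Mina: 09:45–11:00, 11:15–11:30, 15:15–15:30.
Lars ∩ Mina ∩ Yolanda: 10:30–11:00, 11:15–11:30.
Lars ∩ Mina ∩ Yolanda ∩ Ulrich: 10:30–11:00, 11:15–11:30.
Lars ∩ Mina ∩ Yolanda ∩ Ulrich ∩ Quinn: 10:30–11:00, 11:15–11:30.
Windows ≥ 15 min: 10:30–11:00, 11:15–11:30.
Earliest such window starts at 10:30.

10:30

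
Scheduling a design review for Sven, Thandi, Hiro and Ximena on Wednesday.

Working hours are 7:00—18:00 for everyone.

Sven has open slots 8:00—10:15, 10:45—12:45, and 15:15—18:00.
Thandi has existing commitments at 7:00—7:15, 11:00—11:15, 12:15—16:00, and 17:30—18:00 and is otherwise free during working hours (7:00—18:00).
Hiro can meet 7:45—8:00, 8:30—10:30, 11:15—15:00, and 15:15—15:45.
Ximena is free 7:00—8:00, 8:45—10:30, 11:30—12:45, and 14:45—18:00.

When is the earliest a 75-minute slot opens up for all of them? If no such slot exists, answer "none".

08:45

Thandi free within 07:00–18:00: 07:15–11:00, 11:15–12:15, 16:00–17:30.
Sven ∩ Thandi: 08:00–10:15, 10:45–11:00, 11:15–12:15, 16:00–17:30.
Sven ∩ Thandi ∩ Hiro: 08:30–10:15, 11:15–12:15.
Sven ∩ Thandi ∩ Hiro ∩ Ximena: 08:45–10:15, 11:30–12:15.
Windows ≥ 75 min: 08:45–10:15.
Earliest such window starts at 08:45.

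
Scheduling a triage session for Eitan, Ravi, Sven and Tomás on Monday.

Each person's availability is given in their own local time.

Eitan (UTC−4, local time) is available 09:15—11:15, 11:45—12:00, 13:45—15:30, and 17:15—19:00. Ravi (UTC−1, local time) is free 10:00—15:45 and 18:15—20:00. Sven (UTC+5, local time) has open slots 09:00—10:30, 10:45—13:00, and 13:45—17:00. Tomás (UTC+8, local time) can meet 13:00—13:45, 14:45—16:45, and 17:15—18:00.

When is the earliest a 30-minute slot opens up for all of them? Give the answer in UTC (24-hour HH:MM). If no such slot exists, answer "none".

none

Eitan → UTC: 13:15–15:15, 15:45–16:00, 17:45–19:30, 21:15–23:00.
Ravi → UTC: 11:00–16:45, 19:15–21:00.
Sven → UTC: 04:00–05:30, 05:45–08:00, 08:45–12:00.
Tomás → UTC: 05:00–05:45, 06:45–08:45, 09:15–10:00.
Eitan ∩ Ravi: 13:15–15:15, 15:45–16:00, 19:15–19:30.
Eitan ∩ Ravi ∩ Sven: (none).
Eitan ∩ Ravi ∩ Sven ∩ Tomás: (none).
Windows ≥ 30 min: (none).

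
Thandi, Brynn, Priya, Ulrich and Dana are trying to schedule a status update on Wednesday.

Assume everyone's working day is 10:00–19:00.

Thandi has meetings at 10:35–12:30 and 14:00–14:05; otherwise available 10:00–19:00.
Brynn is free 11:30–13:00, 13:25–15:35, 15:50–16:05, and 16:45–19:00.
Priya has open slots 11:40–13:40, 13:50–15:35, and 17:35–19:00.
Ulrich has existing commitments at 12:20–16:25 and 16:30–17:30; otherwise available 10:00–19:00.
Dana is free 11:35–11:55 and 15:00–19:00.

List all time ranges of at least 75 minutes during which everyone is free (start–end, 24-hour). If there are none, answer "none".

17:35–19:00

Thandi free within 10:00–19:00: 10:00–10:35, 12:30–14:00, 14:05–19:00.
Ulrich free within 10:00–19:00: 10:00–12:20, 16:25–16:30, 17:30–19:00.
Thandi ∩ Brynn: 12:30–13:00, 13:25–14:00, 14:05–15:35, 15:50–16:05, 16:45–19:00.
Thandi ∩ Brynn ∩ Priya: 12:30–13:00, 13:25–13:40, 13:50–14:00, 14:05–15:35, 17:35–19:00.
Thandi ∩ Brynn ∩ Priya ∩ Ulrich: 17:35–19:00.
Thandi ∩ Brynn ∩ Priya ∩ Ulrich ∩ Dana: 17:35–19:00.
Windows ≥ 75 min: 17:35–19:00.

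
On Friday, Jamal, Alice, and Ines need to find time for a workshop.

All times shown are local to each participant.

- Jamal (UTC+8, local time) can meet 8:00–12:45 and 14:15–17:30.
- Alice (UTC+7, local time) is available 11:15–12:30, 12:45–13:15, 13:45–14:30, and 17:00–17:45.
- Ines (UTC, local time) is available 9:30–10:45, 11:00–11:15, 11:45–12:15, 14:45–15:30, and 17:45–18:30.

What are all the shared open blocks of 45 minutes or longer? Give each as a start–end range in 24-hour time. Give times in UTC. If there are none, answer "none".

Jamal → UTC: 00:00–04:45, 06:15–09:30.
Alice → UTC: 04:15–05:30, 05:45–06:15, 06:45–07:30, 10:00–10:45.
Ines → UTC: 09:30–10:45, 11:00–11:15, 11:45–12:15, 14:45–15:30, 17:45–18:30.
Jamal ∩ Alice: 04:15–04:45, 06:45–07:30.
Jamal ∩ Alice ∩ Ines: (none).
Windows ≥ 45 min: (none).

none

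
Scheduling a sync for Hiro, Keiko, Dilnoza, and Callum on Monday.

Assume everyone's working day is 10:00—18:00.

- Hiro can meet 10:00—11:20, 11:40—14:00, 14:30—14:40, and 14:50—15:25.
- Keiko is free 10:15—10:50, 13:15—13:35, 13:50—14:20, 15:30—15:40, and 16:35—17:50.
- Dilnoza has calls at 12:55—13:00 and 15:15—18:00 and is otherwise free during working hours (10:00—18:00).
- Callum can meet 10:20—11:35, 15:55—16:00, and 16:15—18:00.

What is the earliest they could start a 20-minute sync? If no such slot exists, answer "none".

10:20

Dilnoza free within 10:00–18:00: 10:00–12:55, 13:00–15:15.
Hiro ∩ Keiko: 10:15–10:50, 13:15–13:35, 13:50–14:00.
Hiro ∩ Keiko ∩ Dilnoza: 10:15–10:50, 13:15–13:35, 13:50–14:00.
Hiro ∩ Keiko ∩ Dilnoza ∩ Callum: 10:20–10:50.
Windows ≥ 20 min: 10:20–10:50.
Earliest such window starts at 10:20.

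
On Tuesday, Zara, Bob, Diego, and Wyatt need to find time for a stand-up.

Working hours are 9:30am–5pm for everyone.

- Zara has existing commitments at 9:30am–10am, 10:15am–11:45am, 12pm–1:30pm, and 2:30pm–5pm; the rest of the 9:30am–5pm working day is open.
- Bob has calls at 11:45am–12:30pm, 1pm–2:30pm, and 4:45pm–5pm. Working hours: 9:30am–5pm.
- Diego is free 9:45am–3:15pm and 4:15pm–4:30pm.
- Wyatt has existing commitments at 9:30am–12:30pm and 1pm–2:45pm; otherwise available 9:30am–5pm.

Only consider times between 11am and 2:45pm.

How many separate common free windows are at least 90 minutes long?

0

Zara free within 09:30–17:00: 10:00–10:15, 11:45–12:00, 13:30–14:30.
Bob free within 09:30–17:00: 09:30–11:45, 12:30–13:00, 14:30–16:45.
Wyatt free within 09:30–17:00: 12:30–13:00, 14:45–17:00.
Zara ∩ Bob: 10:00–10:15.
Zara ∩ Bob ∩ Diego: 10:00–10:15.
Zara ∩ Bob ∩ Diego ∩ Wyatt: (none).
Restricted to 11:00–14:45: (none).
Windows ≥ 90 min: (none).
That's 0 windows.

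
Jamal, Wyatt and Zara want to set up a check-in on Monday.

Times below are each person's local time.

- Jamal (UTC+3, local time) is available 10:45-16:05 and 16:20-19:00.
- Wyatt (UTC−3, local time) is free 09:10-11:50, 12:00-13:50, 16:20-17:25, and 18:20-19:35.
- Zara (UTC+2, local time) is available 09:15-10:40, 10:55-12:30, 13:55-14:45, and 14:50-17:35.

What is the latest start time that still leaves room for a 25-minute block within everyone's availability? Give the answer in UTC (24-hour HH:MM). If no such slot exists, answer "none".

15:10

Jamal → UTC: 07:45–13:05, 13:20–16:00.
Wyatt → UTC: 12:10–14:50, 15:00–16:50, 19:20–20:25, 21:20–22:35.
Zara → UTC: 07:15–08:40, 08:55–10:30, 11:55–12:45, 12:50–15:35.
Jamal ∩ Wyatt: 12:10–13:05, 13:20–14:50, 15:00–16:00.
Jamal ∩ Wyatt ∩ Zara: 12:10–12:45, 12:50–13:05, 13:20–14:50, 15:00–15:35.
Windows ≥ 25 min: 12:10–12:45, 13:20–14:50, 15:00–15:35.
Latest start in the last window 15:00–15:35 is 15:35 − 25 min = 15:10.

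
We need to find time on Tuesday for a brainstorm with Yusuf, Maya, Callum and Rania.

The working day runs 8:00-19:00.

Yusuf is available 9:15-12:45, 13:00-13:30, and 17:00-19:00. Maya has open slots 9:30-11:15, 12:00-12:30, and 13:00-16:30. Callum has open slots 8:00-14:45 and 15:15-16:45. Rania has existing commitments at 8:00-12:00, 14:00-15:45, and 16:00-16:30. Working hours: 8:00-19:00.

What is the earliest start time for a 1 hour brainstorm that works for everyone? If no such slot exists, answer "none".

none

Rania free within 08:00–19:00: 12:00–14:00, 15:45–16:00, 16:30–19:00.
Yusuf ∩ Maya: 09:30–11:15, 12:00–12:30, 13:00–13:30.
Yusuf ∩ Maya ∩ Callum: 09:30–11:15, 12:00–12:30, 13:00–13:30.
Yusuf ∩ Maya ∩ Callum ∩ Rania: 12:00–12:30, 13:00–13:30.
Windows ≥ 60 min: (none).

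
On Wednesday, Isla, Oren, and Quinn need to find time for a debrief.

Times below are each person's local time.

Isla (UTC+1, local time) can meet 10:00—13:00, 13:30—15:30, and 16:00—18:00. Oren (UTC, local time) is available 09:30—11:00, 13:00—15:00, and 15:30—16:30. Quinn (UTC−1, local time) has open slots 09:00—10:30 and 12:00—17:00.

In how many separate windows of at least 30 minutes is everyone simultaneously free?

3

Isla → UTC: 09:00–12:00, 12:30–14:30, 15:00–17:00.
Oren → UTC: 09:30–11:00, 13:00–15:00, 15:30–16:30.
Quinn → UTC: 10:00–11:30, 13:00–18:00.
Isla ∩ Oren: 09:30–11:00, 13:00–14:30, 15:30–16:30.
Isla ∩ Oren ∩ Quinn: 10:00–11:00, 13:00–14:30, 15:30–16:30.
Windows ≥ 30 min: 10:00–11:00, 13:00–14:30, 15:30–16:30.
That's 3 windows.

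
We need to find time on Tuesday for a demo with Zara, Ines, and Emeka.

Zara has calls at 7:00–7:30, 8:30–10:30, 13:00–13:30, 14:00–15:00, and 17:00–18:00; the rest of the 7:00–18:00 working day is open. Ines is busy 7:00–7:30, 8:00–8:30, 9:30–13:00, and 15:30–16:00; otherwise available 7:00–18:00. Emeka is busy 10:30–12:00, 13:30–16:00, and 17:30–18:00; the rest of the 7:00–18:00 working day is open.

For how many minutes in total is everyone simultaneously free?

Zara free within 07:00–18:00: 07:30–08:30, 10:30–13:00, 13:30–14:00, 15:00–17:00.
Ines free within 07:00–18:00: 07:30–08:00, 08:30–09:30, 13:00–15:30, 16:00–18:00.
Emeka free within 07:00–18:00: 07:00–10:30, 12:00–13:30, 16:00–17:30.
Zara ∩ Ines: 07:30–08:00, 13:30–14:00, 15:00–15:30, 16:00–17:00.
Zara ∩ Ines ∩ Emeka: 07:30–08:00, 16:00–17:00.
Total common minutes: 30 + 60 = 90.

90 minutes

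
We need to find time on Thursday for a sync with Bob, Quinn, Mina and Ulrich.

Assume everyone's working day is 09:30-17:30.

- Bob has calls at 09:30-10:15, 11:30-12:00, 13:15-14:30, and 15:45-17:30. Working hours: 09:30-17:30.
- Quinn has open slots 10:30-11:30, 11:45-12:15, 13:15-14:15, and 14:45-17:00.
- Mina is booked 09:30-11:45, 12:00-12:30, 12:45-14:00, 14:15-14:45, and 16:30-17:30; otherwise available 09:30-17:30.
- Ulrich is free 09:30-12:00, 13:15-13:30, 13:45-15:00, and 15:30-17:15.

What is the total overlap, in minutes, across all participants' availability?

30 minutes

Bob free within 09:30–17:30: 10:15–11:30, 12:00–13:15, 14:30–15:45.
Mina free within 09:30–17:30: 11:45–12:00, 12:30–12:45, 14:00–14:15, 14:45–16:30.
Bob ∩ Quinn: 10:30–11:30, 12:00–12:15, 14:45–15:45.
Bob ∩ Quinn ∩ Mina: 14:45–15:45.
Bob ∩ Quinn ∩ Mina ∩ Ulrich: 14:45–15:00, 15:30–15:45.
Total common minutes: 15 + 15 = 30.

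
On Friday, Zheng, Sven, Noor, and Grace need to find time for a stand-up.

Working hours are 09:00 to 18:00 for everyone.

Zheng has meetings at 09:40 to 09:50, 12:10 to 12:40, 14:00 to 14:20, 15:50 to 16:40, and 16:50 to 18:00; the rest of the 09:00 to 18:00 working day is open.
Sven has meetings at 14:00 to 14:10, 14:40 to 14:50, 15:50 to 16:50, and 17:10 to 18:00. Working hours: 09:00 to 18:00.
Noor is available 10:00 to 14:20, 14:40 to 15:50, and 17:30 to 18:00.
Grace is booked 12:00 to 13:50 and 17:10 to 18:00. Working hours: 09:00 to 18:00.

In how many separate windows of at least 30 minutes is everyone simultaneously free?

2

Zheng free within 09:00–18:00: 09:00–09:40, 09:50–12:10, 12:40–14:00, 14:20–15:50, 16:40–16:50.
Sven free within 09:00–18:00: 09:00–14:00, 14:10–14:40, 14:50–15:50, 16:50–17:10.
Grace free within 09:00–18:00: 09:00–12:00, 13:50–17:10.
Zheng ∩ Sven: 09:00–09:40, 09:50–12:10, 12:40–14:00, 14:20–14:40, 14:50–15:50.
Zheng ∩ Sven ∩ Noor: 10:00–12:10, 12:40–14:00, 14:50–15:50.
Zheng ∩ Sven ∩ Noor ∩ Grace: 10:00–12:00, 13:50–14:00, 14:50–15:50.
Windows ≥ 30 min: 10:00–12:00, 14:50–15:50.
That's 2 windows.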